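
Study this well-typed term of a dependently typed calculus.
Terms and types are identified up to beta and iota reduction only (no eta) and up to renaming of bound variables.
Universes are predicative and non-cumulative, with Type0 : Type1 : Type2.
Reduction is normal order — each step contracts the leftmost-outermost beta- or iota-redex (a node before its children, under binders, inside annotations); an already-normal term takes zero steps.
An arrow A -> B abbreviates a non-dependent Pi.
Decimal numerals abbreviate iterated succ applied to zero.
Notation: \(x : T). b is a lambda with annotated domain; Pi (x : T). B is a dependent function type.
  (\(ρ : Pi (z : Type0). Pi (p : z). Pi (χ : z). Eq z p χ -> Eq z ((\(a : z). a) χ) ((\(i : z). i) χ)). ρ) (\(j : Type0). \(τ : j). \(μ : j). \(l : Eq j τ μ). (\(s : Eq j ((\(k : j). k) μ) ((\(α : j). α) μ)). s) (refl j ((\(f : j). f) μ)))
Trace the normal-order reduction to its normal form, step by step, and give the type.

reduction (normal order):
  (\(ρ : Pi (z : Type0). Pi (p : z). Pi (χ : z). Eq z p χ -> Eq z ((\(a : z). a) χ) ((\(i : z). i) χ)). ρ) (\(j : Type0). \(τ : j). \(μ : j). \(l : Eq j τ μ). (\(s : Eq j ((\(k : j). k) μ) ((\(α : j). α) μ)). s) (refl j ((\(f : j). f) μ)))
  ~> \(ρ : Type0). \(z : ρ). \(p : ρ). \(χ : Eq ρ z p). (\(a : Eq ρ ((\(i : ρ). i) p) ((\(j : ρ). j) p)). a) (refl ρ ((\(τ : ρ). τ) p))
  ~> \(ρ : Type0). \(z : ρ). \(p : ρ). \(χ : Eq ρ z p). refl ρ ((\(a : ρ). a) p)
  ~> \(ρ : Type0). \(z : ρ). \(p : ρ). \(χ : Eq ρ z p). refl ρ p
the term's type:
  Pi (ρ : Type0). Pi (z : ρ). Pi (p : ρ). Eq ρ z p -> Eq ρ p p


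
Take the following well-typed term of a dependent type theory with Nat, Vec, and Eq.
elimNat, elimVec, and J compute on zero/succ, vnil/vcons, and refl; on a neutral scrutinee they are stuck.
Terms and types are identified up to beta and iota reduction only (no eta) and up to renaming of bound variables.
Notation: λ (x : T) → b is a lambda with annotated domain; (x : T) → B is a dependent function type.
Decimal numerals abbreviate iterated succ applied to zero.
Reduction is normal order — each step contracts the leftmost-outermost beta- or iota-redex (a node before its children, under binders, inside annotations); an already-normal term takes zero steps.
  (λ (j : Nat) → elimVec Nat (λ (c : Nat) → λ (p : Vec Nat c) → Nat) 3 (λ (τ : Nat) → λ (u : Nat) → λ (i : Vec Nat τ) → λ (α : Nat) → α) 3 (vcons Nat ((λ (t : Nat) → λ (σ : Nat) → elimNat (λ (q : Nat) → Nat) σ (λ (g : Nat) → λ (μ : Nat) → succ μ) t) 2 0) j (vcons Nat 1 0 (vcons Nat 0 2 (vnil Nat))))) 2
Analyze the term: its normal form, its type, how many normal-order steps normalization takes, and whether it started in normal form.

normal form:
  3
inferred type:
  Nat
steps to reach normal form (normal order): 17
term was already normal: no
first redex: a beta-redex


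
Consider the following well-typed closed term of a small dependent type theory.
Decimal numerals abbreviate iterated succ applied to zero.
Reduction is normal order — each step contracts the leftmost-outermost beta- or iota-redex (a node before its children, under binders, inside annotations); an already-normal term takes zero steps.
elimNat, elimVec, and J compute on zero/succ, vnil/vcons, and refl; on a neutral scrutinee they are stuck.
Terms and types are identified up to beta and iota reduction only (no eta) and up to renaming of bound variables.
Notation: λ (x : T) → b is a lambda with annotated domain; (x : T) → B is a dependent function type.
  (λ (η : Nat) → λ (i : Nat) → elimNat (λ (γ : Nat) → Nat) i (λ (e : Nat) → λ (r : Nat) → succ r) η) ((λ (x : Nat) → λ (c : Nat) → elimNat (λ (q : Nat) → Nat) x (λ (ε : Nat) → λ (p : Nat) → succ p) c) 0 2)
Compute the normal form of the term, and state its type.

resulting normal form:
  λ (η : Nat) → succ (succ η)
type:
  (η : Nat) → Nat


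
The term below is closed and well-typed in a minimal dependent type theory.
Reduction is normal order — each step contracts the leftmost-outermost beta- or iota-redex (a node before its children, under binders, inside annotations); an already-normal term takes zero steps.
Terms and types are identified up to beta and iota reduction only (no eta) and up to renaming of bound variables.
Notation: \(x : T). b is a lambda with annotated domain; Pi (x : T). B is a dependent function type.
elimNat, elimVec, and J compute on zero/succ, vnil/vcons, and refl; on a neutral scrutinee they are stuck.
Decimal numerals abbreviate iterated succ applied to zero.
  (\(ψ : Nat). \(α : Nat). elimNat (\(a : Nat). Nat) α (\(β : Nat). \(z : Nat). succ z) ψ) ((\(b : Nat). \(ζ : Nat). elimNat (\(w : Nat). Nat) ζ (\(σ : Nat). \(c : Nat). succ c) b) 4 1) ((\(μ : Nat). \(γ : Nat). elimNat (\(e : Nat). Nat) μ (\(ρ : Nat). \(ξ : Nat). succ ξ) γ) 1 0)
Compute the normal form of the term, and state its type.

reduced normal form:
  6
inferred type:
  Nat


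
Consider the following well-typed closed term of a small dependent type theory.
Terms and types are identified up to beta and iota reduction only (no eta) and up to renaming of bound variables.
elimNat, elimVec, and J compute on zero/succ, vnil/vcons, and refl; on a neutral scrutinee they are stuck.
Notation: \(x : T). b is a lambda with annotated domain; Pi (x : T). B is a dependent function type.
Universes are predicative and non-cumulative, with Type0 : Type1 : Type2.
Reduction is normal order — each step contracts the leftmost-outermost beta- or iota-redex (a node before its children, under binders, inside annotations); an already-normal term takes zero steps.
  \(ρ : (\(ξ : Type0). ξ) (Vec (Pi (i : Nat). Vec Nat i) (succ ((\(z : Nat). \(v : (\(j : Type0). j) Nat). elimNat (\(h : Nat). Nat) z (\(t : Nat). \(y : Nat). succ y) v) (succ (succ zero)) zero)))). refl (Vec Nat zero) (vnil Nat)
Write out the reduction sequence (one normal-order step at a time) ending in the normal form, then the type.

normal-order reduction sequence:
  \(ρ : (\(ξ : Type0). ξ) (Vec (Pi (i : Nat). Vec Nat i) (succ ((\(z : Nat). \(v : (\(j : Type0). j) Nat). elimNat (\(h : Nat). Nat) z (\(t : Nat). \(y : Nat). succ y) v) (succ (succ zero)) zero)))). refl (Vec Nat zero) (vnil Nat)
  ~> \(ρ : Vec (Pi (ξ : Nat). Vec Nat ξ) (succ ((\(i : Nat). \(z : (\(v : Type0). v) Nat). elimNat (\(j : Nat). Nat) i (\(h : Nat). \(t : Nat). succ t) z) (succ (succ zero)) zero))). refl (Vec Nat zero) (vnil Nat)
  ~> \(ρ : Vec (Pi (ξ : Nat). Vec Nat ξ) (succ ((\(i : (\(z : Type0). z) Nat). elimNat (\(v : Nat). Nat) (succ (succ zero)) (\(j : Nat). \(h : Nat). succ h) i) zero))). refl (Vec Nat zero) (vnil Nat)
  ~> \(ρ : Vec (Pi (ξ : Nat). Vec Nat ξ) (succ (elimNat (\(i : Nat). Nat) (succ (succ zero)) (\(z : Nat). \(v : Nat). succ v) zero))). refl (Vec Nat zero) (vnil Nat)
  ~> \(ρ : Vec (Pi (ξ : Nat). Vec Nat ξ) (succ (succ (succ zero)))). refl (Vec Nat zero) (vnil Nat)
type:
  Pi (ρ : Vec (Pi (ξ : Nat). Vec Nat ξ) (succ (succ (succ zero)))). Eq (Vec Nat zero) (vnil Nat) (vnil Nat)


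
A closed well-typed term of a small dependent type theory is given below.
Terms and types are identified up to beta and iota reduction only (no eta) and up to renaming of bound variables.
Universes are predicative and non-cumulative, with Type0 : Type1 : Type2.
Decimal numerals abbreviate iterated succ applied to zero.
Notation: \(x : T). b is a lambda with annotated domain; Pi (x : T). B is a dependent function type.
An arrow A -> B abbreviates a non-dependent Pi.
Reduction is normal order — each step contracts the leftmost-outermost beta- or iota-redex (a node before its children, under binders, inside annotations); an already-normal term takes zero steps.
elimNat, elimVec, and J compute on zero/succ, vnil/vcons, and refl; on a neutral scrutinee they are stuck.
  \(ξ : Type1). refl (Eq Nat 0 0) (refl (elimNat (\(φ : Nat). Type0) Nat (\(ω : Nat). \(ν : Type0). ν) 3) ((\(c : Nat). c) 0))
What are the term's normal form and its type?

reduced normal form:
  \(ξ : Type1). refl (Eq Nat 0 0) (refl Nat 0)
the term's type:
  Type1 -> Eq (Eq Nat 0 0) (refl Nat 0) (refl Nat 0)
observation: the leftmost-outermost redex is an elimNat iota-redex, and normalization takes 11 steps.


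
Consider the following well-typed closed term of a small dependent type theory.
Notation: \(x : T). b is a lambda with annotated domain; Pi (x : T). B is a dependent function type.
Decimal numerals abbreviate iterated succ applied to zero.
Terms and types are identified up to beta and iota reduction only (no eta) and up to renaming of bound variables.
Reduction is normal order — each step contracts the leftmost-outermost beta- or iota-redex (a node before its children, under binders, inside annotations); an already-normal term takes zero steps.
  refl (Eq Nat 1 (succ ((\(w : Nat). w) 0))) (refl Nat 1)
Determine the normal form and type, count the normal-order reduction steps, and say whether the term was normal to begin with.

resulting normal form:
  refl (Eq Nat 1 1) (refl Nat 1)
type:
  Eq (Eq Nat 1 1) (refl Nat 1) (refl Nat 1)
normal-order step count: 1
term was already normal: no
first contracted redex: a beta-redex


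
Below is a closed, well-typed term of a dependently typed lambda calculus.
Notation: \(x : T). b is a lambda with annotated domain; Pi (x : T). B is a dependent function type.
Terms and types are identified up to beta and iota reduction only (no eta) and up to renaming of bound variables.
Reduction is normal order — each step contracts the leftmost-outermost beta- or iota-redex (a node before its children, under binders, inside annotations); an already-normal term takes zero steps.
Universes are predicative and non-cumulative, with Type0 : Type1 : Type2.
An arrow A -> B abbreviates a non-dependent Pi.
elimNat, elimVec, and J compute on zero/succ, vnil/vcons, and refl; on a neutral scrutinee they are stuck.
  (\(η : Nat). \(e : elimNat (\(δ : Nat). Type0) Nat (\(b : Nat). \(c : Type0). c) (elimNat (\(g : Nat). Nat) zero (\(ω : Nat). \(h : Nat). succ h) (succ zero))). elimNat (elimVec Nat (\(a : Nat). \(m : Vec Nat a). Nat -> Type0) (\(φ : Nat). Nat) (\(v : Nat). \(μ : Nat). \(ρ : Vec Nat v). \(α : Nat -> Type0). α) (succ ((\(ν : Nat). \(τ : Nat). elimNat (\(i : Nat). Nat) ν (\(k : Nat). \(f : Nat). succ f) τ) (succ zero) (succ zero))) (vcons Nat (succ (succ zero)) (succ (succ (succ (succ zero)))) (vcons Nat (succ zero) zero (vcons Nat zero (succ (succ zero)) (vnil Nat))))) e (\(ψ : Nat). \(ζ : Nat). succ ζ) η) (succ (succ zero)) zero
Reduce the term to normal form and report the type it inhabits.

reduced normal form:
  succ (succ zero)
type:
  Nat
observation: 9 normal-order steps separate the term from its normal form.


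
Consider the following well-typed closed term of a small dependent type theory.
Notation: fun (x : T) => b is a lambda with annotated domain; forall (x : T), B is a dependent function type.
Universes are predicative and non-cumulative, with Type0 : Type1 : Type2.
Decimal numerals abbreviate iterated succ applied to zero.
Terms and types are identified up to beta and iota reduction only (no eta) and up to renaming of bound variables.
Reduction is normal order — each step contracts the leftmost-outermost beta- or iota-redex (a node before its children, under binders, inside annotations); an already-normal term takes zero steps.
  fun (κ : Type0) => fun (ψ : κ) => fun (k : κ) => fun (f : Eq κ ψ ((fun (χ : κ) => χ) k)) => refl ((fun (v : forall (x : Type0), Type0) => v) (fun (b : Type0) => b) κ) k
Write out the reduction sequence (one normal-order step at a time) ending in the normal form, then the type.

normal-order reduction:
  fun (κ : Type0) => fun (ψ : κ) => fun (k : κ) => fun (f : Eq κ ψ ((fun (χ : κ) => χ) k)) => refl ((fun (v : forall (x : Type0), Type0) => v) (fun (b : Type0) => b) κ) k
  ~> fun (κ : Type0) => fun (ψ : κ) => fun (k : κ) => fun (f : Eq κ ψ k) => refl ((fun (χ : forall (v : Type0), Type0) => χ) (fun (x : Type0) => x) κ) k
  ~> fun (κ : Type0) => fun (ψ : κ) => fun (k : κ) => fun (f : Eq κ ψ k) => refl ((fun (χ : Type0) => χ) κ) k
  ~> fun (κ : Type0) => fun (ψ : κ) => fun (k : κ) => fun (f : Eq κ ψ k) => refl κ k
the term's type:
  forall (κ : Type0), forall (ψ : κ), forall (k : κ), forall (f : Eq κ ψ k), Eq κ k k


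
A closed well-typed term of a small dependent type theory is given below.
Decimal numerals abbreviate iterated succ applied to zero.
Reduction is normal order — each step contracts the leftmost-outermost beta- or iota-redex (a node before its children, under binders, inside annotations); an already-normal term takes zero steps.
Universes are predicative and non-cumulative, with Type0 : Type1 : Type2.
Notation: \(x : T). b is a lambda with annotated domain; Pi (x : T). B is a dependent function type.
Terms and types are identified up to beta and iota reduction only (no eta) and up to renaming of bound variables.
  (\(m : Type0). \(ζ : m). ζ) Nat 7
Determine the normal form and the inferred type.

normal form:
  7
type:
  Nat


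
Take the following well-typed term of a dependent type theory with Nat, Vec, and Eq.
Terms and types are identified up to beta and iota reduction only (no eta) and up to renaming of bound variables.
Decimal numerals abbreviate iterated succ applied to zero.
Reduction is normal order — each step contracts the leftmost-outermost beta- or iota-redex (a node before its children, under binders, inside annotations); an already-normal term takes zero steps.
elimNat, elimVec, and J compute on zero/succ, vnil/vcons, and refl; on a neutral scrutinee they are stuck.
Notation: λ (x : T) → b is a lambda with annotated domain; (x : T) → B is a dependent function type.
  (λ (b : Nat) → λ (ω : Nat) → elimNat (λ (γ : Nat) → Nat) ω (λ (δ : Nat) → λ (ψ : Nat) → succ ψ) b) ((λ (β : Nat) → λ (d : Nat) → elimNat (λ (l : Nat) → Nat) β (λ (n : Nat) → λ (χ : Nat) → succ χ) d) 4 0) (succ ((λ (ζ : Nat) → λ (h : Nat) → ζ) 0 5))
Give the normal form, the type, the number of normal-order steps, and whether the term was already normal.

reduced normal form:
  5
type:
  Nat
steps to reach normal form (normal order): 20
already normal: no
first contracted redex: a beta-redex


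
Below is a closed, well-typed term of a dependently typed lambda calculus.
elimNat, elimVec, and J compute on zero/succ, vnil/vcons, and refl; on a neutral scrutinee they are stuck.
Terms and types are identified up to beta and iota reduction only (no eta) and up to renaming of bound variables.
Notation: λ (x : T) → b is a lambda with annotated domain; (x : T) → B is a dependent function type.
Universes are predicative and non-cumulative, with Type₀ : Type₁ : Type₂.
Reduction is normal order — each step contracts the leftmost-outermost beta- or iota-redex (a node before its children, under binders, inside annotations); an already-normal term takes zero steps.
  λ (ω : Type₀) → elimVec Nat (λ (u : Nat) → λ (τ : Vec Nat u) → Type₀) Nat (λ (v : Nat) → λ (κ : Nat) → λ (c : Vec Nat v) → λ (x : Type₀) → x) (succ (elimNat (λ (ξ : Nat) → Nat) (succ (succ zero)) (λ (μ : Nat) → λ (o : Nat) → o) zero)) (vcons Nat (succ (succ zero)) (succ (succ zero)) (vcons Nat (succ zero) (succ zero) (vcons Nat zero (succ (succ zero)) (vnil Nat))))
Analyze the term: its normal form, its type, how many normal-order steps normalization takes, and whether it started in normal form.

normal form:
  λ (ω : Type₀) → Nat
type:
  (ω : Type₀) → Type₀
steps to reach normal form (normal order): 16
started in normal form: no
first redex: an elimVec iota-redex


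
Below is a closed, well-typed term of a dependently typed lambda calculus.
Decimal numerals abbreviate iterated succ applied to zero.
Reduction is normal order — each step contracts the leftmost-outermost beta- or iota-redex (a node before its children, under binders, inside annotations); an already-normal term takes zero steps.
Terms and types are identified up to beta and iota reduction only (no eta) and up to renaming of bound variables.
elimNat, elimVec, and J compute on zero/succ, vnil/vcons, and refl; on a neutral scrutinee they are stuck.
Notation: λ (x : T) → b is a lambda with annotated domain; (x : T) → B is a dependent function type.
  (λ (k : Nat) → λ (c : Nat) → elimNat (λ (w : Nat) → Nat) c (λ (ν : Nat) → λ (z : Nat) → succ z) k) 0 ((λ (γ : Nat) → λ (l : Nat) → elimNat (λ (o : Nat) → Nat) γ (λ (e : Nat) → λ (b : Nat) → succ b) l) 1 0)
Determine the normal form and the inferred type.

resulting normal form:
  1
type:
  Nat
observation: the term reaches its normal form after 6 normal-order steps.


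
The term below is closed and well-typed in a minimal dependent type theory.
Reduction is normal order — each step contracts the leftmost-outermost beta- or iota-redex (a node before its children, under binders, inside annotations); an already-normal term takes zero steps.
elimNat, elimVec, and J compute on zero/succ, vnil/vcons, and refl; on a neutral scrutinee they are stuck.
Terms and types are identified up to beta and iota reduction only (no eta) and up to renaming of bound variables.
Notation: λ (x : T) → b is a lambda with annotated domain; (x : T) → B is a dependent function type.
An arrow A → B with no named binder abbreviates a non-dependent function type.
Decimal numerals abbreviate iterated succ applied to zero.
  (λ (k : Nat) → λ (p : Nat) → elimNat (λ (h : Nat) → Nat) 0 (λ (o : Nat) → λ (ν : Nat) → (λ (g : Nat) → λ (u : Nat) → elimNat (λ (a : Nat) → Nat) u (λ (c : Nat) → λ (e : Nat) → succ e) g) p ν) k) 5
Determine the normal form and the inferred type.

resulting normal form:
  λ (k : Nat) → elimNat (λ (p : Nat) → Nat) (elimNat (λ (h : Nat) → Nat) (elimNat (λ (o : Nat) → Nat) (elimNat (λ (ν : Nat) → Nat) (elimNat (λ (g : Nat) → Nat) 0 (λ (u : Nat) → λ (a : Nat) → succ a) k) (λ (c : Nat) → λ (e : Nat) → succ e) k) (λ (t : Nat) → λ (κ : Nat) → succ κ) k) (λ (τ : Nat) → λ (θ : Nat) → succ θ) k) (λ (i : Nat) → λ (l : Nat) → succ l) k
type:
  Nat → Nat


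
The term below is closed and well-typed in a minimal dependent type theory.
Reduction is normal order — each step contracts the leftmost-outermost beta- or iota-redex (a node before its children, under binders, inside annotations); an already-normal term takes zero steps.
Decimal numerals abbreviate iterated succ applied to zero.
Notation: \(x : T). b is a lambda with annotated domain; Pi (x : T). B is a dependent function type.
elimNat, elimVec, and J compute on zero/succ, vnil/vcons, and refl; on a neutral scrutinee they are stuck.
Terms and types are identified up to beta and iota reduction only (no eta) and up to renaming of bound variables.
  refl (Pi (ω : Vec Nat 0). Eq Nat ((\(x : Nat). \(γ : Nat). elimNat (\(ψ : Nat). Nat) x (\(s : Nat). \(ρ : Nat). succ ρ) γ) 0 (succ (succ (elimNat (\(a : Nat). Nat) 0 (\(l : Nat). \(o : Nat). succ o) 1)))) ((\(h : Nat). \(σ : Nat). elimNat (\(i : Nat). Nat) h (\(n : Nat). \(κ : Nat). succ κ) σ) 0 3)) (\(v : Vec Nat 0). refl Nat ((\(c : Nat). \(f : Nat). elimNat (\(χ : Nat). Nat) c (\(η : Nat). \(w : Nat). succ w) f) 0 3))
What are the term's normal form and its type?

reduced normal form:
  refl (Pi (ω : Vec Nat 0). Eq Nat 3 3) (\(x : Vec Nat 0). refl Nat 3)
the term's type:
  Eq (Pi (ω : Vec Nat 0). Eq Nat 3 3) (\(x : Vec Nat 0). refl Nat 3) (\(γ : Vec Nat 0). refl Nat 3)
observation: the term reaches its normal form after 40 normal-order steps.


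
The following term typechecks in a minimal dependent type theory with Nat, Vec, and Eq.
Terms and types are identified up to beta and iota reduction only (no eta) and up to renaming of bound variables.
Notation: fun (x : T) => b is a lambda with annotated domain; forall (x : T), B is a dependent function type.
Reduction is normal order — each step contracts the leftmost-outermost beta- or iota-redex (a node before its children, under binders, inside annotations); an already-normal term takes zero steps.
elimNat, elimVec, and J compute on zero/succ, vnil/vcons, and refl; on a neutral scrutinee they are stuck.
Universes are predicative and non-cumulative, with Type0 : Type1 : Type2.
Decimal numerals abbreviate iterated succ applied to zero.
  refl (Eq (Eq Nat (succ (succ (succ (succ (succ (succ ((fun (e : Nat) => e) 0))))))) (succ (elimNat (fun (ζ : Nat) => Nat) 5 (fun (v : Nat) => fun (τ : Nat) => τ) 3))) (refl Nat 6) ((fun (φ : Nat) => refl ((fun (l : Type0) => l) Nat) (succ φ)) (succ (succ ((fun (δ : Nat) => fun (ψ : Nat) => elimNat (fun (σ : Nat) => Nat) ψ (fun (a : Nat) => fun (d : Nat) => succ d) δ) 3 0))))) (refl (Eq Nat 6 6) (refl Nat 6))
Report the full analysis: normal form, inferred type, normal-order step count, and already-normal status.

normal form:
  refl (Eq (Eq Nat 6 6) (refl Nat 6) (refl Nat 6)) (refl (Eq Nat 6 6) (refl Nat 6))
type:
  Eq (Eq (Eq Nat 6 6) (refl Nat 6) (refl Nat 6)) (refl (Eq Nat 6 6) (refl Nat 6)) (refl (Eq Nat 6 6) (refl Nat 6))
steps to reach normal form (normal order): 25
started in normal form: no
first contracted redex: a beta-redex


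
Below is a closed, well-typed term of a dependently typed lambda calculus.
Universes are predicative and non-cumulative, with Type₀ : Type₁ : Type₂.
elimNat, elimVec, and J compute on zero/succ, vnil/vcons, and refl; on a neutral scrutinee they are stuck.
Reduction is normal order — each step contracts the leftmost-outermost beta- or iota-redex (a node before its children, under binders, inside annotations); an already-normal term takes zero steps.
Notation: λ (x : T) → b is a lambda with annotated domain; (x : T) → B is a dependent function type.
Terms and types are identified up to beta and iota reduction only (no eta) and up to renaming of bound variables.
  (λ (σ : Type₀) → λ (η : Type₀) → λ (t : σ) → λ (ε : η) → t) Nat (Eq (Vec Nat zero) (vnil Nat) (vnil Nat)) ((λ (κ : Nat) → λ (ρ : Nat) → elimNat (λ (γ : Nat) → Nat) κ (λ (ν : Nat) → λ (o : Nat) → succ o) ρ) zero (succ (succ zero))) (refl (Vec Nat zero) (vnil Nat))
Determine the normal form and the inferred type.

normal form:
  succ (succ zero)
the term's type:
  Nat


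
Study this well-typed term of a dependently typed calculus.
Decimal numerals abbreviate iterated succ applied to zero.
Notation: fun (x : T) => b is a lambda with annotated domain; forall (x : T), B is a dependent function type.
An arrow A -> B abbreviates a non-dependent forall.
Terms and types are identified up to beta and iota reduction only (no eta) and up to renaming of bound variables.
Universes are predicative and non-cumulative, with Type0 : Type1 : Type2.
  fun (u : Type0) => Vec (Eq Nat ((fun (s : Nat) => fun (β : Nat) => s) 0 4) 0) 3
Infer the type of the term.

the term's type:
  Type0 -> Type0


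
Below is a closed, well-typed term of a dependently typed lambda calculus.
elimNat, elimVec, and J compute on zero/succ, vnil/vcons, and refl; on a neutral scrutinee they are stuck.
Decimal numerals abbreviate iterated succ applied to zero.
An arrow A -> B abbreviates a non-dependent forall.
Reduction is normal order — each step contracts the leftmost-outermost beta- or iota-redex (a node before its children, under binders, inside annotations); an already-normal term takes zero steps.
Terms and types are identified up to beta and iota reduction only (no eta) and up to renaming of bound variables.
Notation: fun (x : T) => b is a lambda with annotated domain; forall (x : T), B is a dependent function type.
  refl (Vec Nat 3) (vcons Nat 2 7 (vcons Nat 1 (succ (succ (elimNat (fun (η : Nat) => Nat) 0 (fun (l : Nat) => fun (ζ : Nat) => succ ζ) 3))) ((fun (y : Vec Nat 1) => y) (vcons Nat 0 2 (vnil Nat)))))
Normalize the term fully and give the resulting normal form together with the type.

normal form:
  refl (Vec Nat 3) (vcons Nat 2 7 (vcons Nat 1 5 (vcons Nat 0 2 (vnil Nat))))
type:
  Eq (Vec Nat 3) (vcons Nat 2 7 (vcons Nat 1 5 (vcons Nat 0 2 (vnil Nat)))) (vcons Nat 2 7 (vcons Nat 1 5 (vcons Nat 0 2 (vnil Nat))))


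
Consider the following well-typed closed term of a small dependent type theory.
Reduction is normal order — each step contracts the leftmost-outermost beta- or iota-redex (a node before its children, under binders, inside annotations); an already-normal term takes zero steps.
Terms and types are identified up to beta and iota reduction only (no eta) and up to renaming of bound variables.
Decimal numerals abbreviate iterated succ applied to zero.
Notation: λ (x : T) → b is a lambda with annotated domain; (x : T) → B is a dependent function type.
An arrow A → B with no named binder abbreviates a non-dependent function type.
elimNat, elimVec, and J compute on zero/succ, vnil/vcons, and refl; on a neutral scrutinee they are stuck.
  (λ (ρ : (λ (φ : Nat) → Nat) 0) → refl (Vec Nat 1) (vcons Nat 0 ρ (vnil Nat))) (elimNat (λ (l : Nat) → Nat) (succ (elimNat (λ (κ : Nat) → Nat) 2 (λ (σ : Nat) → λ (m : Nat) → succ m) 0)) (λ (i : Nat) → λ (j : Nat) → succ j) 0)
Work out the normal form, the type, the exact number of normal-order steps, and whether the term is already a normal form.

resulting normal form:
  refl (Vec Nat 1) (vcons Nat 0 3 (vnil Nat))
type:
  Eq (Vec Nat 1) (vcons Nat 0 3 (vnil Nat)) (vcons Nat 0 3 (vnil Nat))
reduction steps (normal order): 3
term was already normal: no
first contracted redex: a beta-redex


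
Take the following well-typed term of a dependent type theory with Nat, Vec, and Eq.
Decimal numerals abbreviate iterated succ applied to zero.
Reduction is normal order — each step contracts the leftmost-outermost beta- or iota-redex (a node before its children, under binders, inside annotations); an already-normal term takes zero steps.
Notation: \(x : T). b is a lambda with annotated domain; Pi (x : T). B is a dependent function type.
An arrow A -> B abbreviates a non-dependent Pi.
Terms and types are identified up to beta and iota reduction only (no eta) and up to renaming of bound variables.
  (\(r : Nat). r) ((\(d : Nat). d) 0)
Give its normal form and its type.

normal form:
  0
inferred type:
  Nat


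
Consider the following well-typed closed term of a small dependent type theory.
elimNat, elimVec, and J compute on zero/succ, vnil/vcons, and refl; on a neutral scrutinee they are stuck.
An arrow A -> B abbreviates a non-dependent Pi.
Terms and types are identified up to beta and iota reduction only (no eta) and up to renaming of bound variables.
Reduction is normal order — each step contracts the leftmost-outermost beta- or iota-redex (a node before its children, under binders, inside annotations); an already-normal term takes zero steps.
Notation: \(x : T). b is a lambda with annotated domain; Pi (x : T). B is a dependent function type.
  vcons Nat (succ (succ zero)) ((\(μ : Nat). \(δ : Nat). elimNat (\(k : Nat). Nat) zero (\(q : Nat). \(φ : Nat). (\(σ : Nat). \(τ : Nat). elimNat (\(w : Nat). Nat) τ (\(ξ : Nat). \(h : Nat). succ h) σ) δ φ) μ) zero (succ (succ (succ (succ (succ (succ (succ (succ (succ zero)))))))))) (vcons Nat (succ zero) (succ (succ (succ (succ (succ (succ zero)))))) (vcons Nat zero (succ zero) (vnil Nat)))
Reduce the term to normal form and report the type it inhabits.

reduced normal form:
  vcons Nat (succ (succ zero)) zero (vcons Nat (succ zero) (succ (succ (succ (succ (succ (succ zero)))))) (vcons Nat zero (succ zero) (vnil Nat)))
inferred type:
  Vec Nat (succ (succ (succ zero)))


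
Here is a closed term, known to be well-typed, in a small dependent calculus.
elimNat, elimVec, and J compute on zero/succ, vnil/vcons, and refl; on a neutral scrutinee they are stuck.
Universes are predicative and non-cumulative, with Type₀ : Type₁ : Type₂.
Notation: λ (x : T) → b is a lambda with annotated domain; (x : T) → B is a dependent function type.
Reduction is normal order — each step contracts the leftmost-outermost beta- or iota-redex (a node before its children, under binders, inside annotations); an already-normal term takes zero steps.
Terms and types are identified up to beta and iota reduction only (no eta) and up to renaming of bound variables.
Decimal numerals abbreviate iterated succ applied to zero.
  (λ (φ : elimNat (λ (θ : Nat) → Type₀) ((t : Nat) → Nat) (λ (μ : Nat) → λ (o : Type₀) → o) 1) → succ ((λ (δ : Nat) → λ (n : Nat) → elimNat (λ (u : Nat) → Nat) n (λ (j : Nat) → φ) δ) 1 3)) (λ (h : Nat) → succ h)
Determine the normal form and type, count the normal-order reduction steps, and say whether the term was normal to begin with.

normal form:
  5
type:
  Nat
steps to reach normal form (normal order): 7
term was already normal: no
first redex: a beta-redex


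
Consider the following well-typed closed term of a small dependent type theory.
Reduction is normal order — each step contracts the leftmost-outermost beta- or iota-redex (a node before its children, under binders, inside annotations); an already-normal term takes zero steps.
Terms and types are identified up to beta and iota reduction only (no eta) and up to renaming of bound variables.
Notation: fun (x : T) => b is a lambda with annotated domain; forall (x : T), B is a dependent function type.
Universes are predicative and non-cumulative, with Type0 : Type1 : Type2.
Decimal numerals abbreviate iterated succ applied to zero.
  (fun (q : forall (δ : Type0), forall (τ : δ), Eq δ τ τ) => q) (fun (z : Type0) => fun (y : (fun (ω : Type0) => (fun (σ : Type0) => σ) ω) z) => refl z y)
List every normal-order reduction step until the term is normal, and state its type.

normal-order reduction:
  (fun (q : forall (δ : Type0), forall (τ : δ), Eq δ τ τ) => q) (fun (z : Type0) => fun (y : (fun (ω : Type0) => (fun (σ : Type0) => σ) ω) z) => refl z y)
  ~> fun (q : Type0) => fun (δ : (fun (τ : Type0) => (fun (z : Type0) => z) τ) q) => refl q δ
  ~> fun (q : Type0) => fun (δ : (fun (τ : Type0) => τ) q) => refl q δ
  ~> fun (q : Type0) => fun (δ : q) => refl q δ
inferred type:
  forall (q : Type0), forall (δ : q), Eq q δ δ


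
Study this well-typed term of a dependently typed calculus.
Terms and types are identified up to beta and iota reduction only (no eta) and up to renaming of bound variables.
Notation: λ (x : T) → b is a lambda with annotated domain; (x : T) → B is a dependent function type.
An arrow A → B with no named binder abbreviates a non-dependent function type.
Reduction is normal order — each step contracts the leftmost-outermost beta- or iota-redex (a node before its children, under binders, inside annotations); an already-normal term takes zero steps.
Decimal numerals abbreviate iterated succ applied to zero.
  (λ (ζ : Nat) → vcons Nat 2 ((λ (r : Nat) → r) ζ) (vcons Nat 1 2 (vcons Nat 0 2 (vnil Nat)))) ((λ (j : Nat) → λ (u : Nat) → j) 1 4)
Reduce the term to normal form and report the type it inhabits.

normal form:
  vcons Nat 2 1 (vcons Nat 1 2 (vcons Nat 0 2 (vnil Nat)))
type:
  Vec Nat 3
observation: the term reaches its normal form after 4 normal-order steps.


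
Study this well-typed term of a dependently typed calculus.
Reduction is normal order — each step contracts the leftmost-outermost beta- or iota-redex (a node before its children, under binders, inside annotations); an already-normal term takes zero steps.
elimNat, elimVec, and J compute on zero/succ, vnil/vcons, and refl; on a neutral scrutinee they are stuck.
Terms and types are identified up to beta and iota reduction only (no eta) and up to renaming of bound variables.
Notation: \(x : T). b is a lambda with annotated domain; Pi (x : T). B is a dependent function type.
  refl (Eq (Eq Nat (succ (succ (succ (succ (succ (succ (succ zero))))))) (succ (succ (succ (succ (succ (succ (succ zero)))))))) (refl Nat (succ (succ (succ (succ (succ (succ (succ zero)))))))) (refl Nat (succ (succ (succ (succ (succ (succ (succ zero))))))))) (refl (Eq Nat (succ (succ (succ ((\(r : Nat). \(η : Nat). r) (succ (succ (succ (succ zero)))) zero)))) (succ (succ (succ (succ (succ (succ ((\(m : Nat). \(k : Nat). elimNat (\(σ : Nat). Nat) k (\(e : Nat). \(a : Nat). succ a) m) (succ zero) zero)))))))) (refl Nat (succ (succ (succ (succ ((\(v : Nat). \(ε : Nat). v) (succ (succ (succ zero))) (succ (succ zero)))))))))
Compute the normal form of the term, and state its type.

reduced normal form:
  refl (Eq (Eq Nat (succ (succ (succ (succ (succ (succ (succ zero))))))) (succ (succ (succ (succ (succ (succ (succ zero)))))))) (refl Nat (succ (succ (succ (succ (succ (succ (succ zero)))))))) (refl Nat (succ (succ (succ (succ (succ (succ (succ zero))))))))) (refl (Eq Nat (succ (succ (succ (succ (succ (succ (succ zero))))))) (succ (succ (succ (succ (succ (succ (succ zero)))))))) (refl Nat (succ (succ (succ (succ (succ (succ (succ zero)))))))))
the term's type:
  Eq (Eq (Eq Nat (succ (succ (succ (succ (succ (succ (succ zero))))))) (succ (succ (succ (succ (succ (succ (succ zero)))))))) (refl Nat (succ (succ (succ (succ (succ (succ (succ zero)))))))) (refl Nat (succ (succ (succ (succ (succ (succ (succ zero))))))))) (refl (Eq Nat (succ (succ (succ (succ (succ (succ (succ zero))))))) (succ (succ (succ (succ (succ (succ (succ zero)))))))) (refl Nat (succ (succ (succ (succ (succ (succ (succ zero))))))))) (refl (Eq Nat (succ (succ (succ (succ (succ (succ (succ zero))))))) (succ (succ (succ (succ (succ (succ (succ zero)))))))) (refl Nat (succ (succ (succ (succ (succ (succ (succ zero)))))))))
observation: 10 normal-order steps normalize the term, beginning with a beta-redex.


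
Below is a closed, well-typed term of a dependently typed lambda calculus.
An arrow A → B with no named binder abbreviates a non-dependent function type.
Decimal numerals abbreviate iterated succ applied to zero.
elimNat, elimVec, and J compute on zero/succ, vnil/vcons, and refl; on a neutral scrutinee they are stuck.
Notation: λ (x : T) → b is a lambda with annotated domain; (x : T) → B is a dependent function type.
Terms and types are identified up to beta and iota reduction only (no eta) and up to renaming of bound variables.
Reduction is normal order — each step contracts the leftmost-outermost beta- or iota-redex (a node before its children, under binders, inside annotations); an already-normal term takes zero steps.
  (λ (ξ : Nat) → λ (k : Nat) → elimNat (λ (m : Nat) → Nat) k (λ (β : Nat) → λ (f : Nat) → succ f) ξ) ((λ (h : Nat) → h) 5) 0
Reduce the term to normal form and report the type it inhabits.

reduced normal form:
  5
type:
  Nat
observation: contracting a beta-redex first, the term normalizes in 19 steps.


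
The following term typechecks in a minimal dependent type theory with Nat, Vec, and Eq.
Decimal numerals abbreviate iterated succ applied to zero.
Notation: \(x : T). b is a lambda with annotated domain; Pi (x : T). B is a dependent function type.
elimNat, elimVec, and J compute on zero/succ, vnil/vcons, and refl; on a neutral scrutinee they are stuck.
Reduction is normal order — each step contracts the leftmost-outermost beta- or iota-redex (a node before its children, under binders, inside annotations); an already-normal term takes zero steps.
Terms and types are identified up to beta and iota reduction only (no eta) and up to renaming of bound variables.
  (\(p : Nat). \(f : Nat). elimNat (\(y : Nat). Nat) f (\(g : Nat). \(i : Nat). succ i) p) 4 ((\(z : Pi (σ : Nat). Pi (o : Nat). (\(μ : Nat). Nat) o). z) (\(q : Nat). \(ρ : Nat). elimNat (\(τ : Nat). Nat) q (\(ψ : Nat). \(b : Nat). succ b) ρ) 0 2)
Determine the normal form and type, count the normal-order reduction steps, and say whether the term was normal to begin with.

reduced normal form:
  6
the term's type:
  Nat
normal-order step count: 25
already normal: no
first contracted redex: a beta-redex


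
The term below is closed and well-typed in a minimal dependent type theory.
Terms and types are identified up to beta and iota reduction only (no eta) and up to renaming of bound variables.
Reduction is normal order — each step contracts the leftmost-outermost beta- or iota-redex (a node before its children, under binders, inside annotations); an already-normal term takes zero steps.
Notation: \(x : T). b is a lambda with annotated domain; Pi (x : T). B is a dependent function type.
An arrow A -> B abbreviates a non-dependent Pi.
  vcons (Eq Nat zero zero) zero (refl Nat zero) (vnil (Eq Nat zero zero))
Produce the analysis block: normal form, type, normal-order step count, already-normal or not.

reduced normal form:
  vcons (Eq Nat zero zero) zero (refl Nat zero) (vnil (Eq Nat zero zero))
type:
  Vec (Eq Nat zero zero) (succ zero)
reduction steps (normal order): 0
term was already normal: yes


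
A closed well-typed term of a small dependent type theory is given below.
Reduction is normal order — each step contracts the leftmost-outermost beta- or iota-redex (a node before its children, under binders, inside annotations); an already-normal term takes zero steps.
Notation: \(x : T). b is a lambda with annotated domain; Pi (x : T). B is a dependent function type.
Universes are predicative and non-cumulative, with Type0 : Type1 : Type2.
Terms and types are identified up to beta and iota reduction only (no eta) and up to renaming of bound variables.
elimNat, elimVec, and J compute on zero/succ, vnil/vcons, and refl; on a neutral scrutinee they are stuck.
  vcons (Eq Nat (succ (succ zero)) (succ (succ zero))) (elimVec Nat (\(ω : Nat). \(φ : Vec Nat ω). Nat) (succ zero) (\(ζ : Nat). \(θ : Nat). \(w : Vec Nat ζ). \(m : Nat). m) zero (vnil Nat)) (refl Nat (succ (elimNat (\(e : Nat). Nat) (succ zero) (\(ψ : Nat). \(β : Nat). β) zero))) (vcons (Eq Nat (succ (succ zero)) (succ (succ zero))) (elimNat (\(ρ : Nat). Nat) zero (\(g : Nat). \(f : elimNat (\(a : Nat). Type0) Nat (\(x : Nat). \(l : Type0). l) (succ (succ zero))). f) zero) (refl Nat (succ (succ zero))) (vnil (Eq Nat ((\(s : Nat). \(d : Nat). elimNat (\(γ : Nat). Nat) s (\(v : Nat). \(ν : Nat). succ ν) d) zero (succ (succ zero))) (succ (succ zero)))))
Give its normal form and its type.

resulting normal form:
  vcons (Eq Nat (succ (succ zero)) (succ (succ zero))) (succ zero) (refl Nat (succ (succ zero))) (vcons (Eq Nat (succ (succ zero)) (succ (succ zero))) zero (refl Nat (succ (succ zero))) (vnil (Eq Nat (succ (succ zero)) (succ (succ zero)))))
inferred type:
  Vec (Eq Nat (succ (succ zero)) (succ (succ zero))) (succ (succ zero))


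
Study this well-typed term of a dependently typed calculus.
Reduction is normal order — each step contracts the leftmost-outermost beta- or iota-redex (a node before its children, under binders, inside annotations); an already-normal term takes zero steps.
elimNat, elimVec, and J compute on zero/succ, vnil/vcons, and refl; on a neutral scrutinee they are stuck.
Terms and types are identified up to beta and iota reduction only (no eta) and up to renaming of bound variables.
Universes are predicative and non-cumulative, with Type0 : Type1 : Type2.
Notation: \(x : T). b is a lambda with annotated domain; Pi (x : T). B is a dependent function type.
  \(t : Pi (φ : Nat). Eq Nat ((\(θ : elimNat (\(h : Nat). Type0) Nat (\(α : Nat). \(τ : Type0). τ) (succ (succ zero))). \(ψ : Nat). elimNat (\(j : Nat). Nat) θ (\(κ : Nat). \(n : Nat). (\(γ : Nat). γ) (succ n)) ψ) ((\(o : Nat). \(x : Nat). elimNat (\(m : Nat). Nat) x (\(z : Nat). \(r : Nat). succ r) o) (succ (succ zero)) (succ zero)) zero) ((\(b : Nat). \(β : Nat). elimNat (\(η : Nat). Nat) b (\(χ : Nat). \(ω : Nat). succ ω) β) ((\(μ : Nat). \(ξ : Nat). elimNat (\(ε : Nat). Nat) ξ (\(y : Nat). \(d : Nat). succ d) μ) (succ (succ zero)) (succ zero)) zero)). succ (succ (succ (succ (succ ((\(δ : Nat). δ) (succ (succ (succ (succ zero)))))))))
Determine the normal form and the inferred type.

normal form:
  \(t : Pi (φ : Nat). Eq Nat (succ (succ (succ zero))) (succ (succ (succ zero)))). succ (succ (succ (succ (succ (succ (succ (succ (succ zero))))))))
the term's type:
  Pi (t : Pi (φ : Nat). Eq Nat (succ (succ (succ zero))) (succ (succ (succ zero)))). Nat
observation: the first redex contracted is a beta-redex; the normal form is reached in 25 normal-order steps.
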